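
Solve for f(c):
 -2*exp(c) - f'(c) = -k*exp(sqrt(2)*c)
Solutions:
 f(c) = C1 + sqrt(2)*k*exp(sqrt(2)*c)/2 - 2*exp(c)


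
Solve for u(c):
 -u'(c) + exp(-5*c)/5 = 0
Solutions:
 u(c) = C1 - exp(-5*c)/25


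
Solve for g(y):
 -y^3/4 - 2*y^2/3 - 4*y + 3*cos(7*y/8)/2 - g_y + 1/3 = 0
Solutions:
 g(y) = C1 - y^4/16 - 2*y^3/9 - 2*y^2 + y/3 + 12*sin(7*y/8)/7


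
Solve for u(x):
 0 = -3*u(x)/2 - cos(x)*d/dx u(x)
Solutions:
 u(x) = C1*(sin(x) - 1)^(3/4)/(sin(x) + 1)^(3/4)


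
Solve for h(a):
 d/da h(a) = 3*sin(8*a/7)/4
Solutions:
 h(a) = C1 - 21*cos(8*a/7)/32


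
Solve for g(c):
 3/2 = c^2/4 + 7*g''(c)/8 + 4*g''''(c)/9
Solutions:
 g(c) = C1 + C2*c + C3*sin(3*sqrt(14)*c/8) + C4*cos(3*sqrt(14)*c/8) - c^4/42 + 442*c^2/441


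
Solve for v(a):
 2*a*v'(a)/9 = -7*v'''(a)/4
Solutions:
 v(a) = C1 + Integral(C2*airyai(-2*147^(1/3)*a/21) + C3*airybi(-2*147^(1/3)*a/21), a)


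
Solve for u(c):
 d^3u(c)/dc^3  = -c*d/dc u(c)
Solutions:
 u(c) = C1 + Integral(C2*airyai(-c) + C3*airybi(-c), c)


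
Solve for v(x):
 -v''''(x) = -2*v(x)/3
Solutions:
 v(x) = C1*exp(-2^(1/4)*3^(3/4)*x/3) + C2*exp(2^(1/4)*3^(3/4)*x/3) + C3*sin(2^(1/4)*3^(3/4)*x/3) + C4*cos(2^(1/4)*3^(3/4)*x/3)


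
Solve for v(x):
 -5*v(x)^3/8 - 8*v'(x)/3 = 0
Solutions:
 v(x) = -4*sqrt(2)*sqrt(-1/(C1 - 15*x))
 v(x) = 4*sqrt(2)*sqrt(-1/(C1 - 15*x))


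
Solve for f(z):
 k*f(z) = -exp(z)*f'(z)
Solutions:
 f(z) = C1*exp(k*exp(-z))


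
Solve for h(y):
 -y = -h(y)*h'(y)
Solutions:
 h(y) = -sqrt(C1 + y^2)
 h(y) = sqrt(C1 + y^2)


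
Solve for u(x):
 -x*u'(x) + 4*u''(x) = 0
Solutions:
 u(x) = C1 + C2*erfi(sqrt(2)*x/4)


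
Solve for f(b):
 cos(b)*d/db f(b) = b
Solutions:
 f(b) = C1 + Integral(b/cos(b), b)


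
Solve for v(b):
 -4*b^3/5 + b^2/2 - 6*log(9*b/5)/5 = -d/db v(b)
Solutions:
 v(b) = C1 + b^4/5 - b^3/6 + 6*b*log(b)/5 - 6*b*log(5)/5 - 6*b/5 + 12*b*log(3)/5


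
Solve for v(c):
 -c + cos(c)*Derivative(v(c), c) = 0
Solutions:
 v(c) = C1 + Integral(c/cos(c), c)


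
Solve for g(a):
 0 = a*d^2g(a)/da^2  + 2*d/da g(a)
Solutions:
 g(a) = C1 + C2/a


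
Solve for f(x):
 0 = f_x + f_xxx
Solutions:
 f(x) = C1 + C2*sin(x) + C3*cos(x)


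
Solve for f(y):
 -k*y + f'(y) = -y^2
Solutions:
 f(y) = C1 + k*y^2/2 - y^3/3


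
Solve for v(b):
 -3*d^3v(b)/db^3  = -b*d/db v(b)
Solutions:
 v(b) = C1 + Integral(C2*airyai(3^(2/3)*b/3) + C3*airybi(3^(2/3)*b/3), b)


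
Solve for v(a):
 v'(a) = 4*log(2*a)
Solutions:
 v(a) = C1 + 4*a*log(a) - 4*a + a*log(16)


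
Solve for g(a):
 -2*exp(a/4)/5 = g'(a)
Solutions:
 g(a) = C1 - 8*exp(a/4)/5


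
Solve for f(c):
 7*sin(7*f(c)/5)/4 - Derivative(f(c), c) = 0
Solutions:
 -7*c/4 + 5*log(cos(7*f(c)/5) - 1)/14 - 5*log(cos(7*f(c)/5) + 1)/14 = C1


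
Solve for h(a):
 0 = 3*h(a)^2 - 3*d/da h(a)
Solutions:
 h(a) = -1/(C1 + a)


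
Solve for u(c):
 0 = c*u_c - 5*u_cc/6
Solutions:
 u(c) = C1 + C2*erfi(sqrt(15)*c/5)


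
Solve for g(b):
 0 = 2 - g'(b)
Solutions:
 g(b) = C1 + 2*b


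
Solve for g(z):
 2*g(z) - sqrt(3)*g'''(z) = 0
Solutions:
 g(z) = C3*exp(2^(1/3)*3^(5/6)*z/3) + (C1*sin(6^(1/3)*z/2) + C2*cos(6^(1/3)*z/2))*exp(-2^(1/3)*3^(5/6)*z/6)


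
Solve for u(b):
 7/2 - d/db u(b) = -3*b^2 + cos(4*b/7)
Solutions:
 u(b) = C1 + b^3 + 7*b/2 - 7*sin(4*b/7)/4


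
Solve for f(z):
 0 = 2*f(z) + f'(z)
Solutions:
 f(z) = C1*exp(-2*z)


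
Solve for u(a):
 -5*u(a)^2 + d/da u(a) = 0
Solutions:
 u(a) = -1/(C1 + 5*a)


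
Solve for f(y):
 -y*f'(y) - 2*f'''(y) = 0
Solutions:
 f(y) = C1 + Integral(C2*airyai(-2^(2/3)*y/2) + C3*airybi(-2^(2/3)*y/2), y)


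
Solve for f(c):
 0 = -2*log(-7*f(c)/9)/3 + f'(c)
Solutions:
 -3*Integral(1/(log(-_y) - 2*log(3) + log(7)), (_y, f(c)))/2 = C1 - c


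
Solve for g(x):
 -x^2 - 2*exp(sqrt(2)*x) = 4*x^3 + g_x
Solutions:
 g(x) = C1 - x^4 - x^3/3 - sqrt(2)*exp(sqrt(2)*x)


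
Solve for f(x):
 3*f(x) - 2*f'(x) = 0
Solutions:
 f(x) = C1*exp(3*x/2)


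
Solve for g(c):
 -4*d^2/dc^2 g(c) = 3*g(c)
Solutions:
 g(c) = C1*sin(sqrt(3)*c/2) + C2*cos(sqrt(3)*c/2)


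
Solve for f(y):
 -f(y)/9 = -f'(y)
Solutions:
 f(y) = C1*exp(y/9)


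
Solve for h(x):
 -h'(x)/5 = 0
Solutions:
 h(x) = C1


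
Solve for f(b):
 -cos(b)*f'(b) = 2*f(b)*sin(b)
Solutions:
 f(b) = C1*cos(b)^2


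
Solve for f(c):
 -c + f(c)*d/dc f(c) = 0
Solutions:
 f(c) = -sqrt(C1 + c^2)
 f(c) = sqrt(C1 + c^2)


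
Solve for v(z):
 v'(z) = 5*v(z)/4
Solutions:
 v(z) = C1*exp(5*z/4)


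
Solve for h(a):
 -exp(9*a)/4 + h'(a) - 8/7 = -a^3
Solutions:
 h(a) = C1 - a^4/4 + 8*a/7 + exp(9*a)/36


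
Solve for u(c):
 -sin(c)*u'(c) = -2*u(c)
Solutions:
 u(c) = C1*(cos(c) - 1)/(cos(c) + 1)


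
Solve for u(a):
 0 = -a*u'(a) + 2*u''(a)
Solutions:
 u(a) = C1 + C2*erfi(a/2)


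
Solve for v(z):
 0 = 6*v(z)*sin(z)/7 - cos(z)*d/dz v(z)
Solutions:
 v(z) = C1/cos(z)^(6/7)


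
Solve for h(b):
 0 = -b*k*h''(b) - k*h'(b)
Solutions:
 h(b) = C1 + C2*log(b)


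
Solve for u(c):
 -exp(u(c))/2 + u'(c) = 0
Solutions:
 u(c) = log(-1/(C1 + c)) + log(2)


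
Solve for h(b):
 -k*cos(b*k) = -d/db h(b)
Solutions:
 h(b) = C1 + sin(b*k)


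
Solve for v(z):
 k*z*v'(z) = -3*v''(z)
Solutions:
 v(z) = Piecewise((-sqrt(6)*sqrt(pi)*C1*erf(sqrt(6)*sqrt(k)*z/6)/(2*sqrt(k)) - C2, (k > 0) | (k < 0)), (-C1*z - C2, True))


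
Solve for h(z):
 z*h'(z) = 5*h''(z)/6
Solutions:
 h(z) = C1 + C2*erfi(sqrt(15)*z/5)


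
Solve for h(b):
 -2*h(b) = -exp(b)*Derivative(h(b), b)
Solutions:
 h(b) = C1*exp(-2*exp(-b))


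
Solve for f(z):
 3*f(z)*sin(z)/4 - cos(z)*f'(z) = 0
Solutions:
 f(z) = C1/cos(z)^(3/4)


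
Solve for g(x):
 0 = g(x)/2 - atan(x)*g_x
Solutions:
 g(x) = C1*exp(Integral(1/atan(x), x)/2)


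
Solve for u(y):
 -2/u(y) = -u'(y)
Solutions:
 u(y) = -sqrt(C1 + 4*y)
 u(y) = sqrt(C1 + 4*y)


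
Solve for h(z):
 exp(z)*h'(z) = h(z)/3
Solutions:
 h(z) = C1*exp(-exp(-z)/3)


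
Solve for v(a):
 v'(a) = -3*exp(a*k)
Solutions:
 v(a) = C1 - 3*exp(a*k)/k


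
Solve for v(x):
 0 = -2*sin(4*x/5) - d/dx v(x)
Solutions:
 v(x) = C1 + 5*cos(4*x/5)/2


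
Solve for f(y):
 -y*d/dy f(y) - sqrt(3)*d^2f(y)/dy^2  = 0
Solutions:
 f(y) = C1 + C2*erf(sqrt(2)*3^(3/4)*y/6)


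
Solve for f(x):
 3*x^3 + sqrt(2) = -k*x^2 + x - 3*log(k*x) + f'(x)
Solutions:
 f(x) = C1 + k*x^3/3 + 3*x^4/4 - x^2/2 + 3*x*log(k*x) + x*(-3 + sqrt(2))


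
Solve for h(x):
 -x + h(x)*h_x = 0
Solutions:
 h(x) = -sqrt(C1 + x^2)
 h(x) = sqrt(C1 + x^2)


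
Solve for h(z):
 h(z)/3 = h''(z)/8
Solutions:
 h(z) = C1*exp(-2*sqrt(6)*z/3) + C2*exp(2*sqrt(6)*z/3)


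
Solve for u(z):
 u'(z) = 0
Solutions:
 u(z) = C1


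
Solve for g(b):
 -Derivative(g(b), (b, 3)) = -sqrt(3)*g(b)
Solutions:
 g(b) = C3*exp(3^(1/6)*b) + (C1*sin(3^(2/3)*b/2) + C2*cos(3^(2/3)*b/2))*exp(-3^(1/6)*b/2)


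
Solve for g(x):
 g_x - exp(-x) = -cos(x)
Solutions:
 g(x) = C1 - sin(x) - exp(-x)


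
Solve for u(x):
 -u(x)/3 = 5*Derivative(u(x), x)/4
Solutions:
 u(x) = C1*exp(-4*x/15)


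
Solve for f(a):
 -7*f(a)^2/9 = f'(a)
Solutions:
 f(a) = 9/(C1 + 7*a)


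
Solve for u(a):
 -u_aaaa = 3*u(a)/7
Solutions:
 u(a) = (C1*sin(sqrt(2)*3^(1/4)*7^(3/4)*a/14) + C2*cos(sqrt(2)*3^(1/4)*7^(3/4)*a/14))*exp(-sqrt(2)*3^(1/4)*7^(3/4)*a/14) + (C3*sin(sqrt(2)*3^(1/4)*7^(3/4)*a/14) + C4*cos(sqrt(2)*3^(1/4)*7^(3/4)*a/14))*exp(sqrt(2)*3^(1/4)*7^(3/4)*a/14)


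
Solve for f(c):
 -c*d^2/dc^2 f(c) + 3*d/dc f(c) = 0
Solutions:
 f(c) = C1 + C2*c^4


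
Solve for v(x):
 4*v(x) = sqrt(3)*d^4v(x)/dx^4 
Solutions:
 v(x) = C1*exp(-sqrt(2)*3^(7/8)*x/3) + C2*exp(sqrt(2)*3^(7/8)*x/3) + C3*sin(sqrt(2)*3^(7/8)*x/3) + C4*cos(sqrt(2)*3^(7/8)*x/3)


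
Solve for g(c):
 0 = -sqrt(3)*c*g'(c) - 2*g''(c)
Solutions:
 g(c) = C1 + C2*erf(3^(1/4)*c/2)


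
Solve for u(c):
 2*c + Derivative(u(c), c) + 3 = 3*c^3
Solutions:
 u(c) = C1 + 3*c^4/4 - c^2 - 3*c


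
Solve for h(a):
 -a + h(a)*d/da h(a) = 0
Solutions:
 h(a) = -sqrt(C1 + a^2)
 h(a) = sqrt(C1 + a^2)


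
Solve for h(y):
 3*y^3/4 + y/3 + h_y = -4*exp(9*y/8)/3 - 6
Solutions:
 h(y) = C1 - 3*y^4/16 - y^2/6 - 6*y - 32*exp(9*y/8)/27


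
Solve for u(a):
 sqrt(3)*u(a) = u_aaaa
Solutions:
 u(a) = C1*exp(-3^(1/8)*a) + C2*exp(3^(1/8)*a) + C3*sin(3^(1/8)*a) + C4*cos(3^(1/8)*a)


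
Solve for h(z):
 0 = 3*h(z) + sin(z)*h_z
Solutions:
 h(z) = C1*(cos(z) + 1)^(3/2)/(cos(z) - 1)^(3/2)


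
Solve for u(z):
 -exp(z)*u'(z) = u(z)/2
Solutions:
 u(z) = C1*exp(exp(-z)/2)


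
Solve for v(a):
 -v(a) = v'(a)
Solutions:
 v(a) = C1*exp(-a)


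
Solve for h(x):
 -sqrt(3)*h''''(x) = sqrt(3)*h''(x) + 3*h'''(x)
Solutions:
 h(x) = C1 + C2*x + (C3*sin(x/2) + C4*cos(x/2))*exp(-sqrt(3)*x/2)


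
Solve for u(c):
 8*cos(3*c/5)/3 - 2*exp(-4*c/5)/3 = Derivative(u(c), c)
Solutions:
 u(c) = C1 + 40*sin(3*c/5)/9 + 5*exp(-4*c/5)/6


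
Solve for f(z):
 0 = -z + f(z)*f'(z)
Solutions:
 f(z) = -sqrt(C1 + z^2)
 f(z) = sqrt(C1 + z^2)


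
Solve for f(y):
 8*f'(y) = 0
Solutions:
 f(y) = C1


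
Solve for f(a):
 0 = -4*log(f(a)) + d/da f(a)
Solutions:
 li(f(a)) = C1 + 4*a


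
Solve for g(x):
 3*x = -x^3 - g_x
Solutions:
 g(x) = C1 - x^4/4 - 3*x^2/2


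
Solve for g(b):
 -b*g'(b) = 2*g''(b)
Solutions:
 g(b) = C1 + C2*erf(b/2)


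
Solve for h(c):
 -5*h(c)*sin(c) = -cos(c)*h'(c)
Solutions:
 h(c) = C1/cos(c)^5


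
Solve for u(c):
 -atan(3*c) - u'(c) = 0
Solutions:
 u(c) = C1 - c*atan(3*c) + log(9*c^2 + 1)/6


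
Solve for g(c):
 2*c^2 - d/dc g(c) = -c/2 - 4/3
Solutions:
 g(c) = C1 + 2*c^3/3 + c^2/4 + 4*c/3


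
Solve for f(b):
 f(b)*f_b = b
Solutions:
 f(b) = -sqrt(C1 + b^2)
 f(b) = sqrt(C1 + b^2)


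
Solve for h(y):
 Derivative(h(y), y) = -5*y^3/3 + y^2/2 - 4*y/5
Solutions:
 h(y) = C1 - 5*y^4/12 + y^3/6 - 2*y^2/5


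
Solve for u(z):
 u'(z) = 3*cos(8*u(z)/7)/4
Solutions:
 -3*z/4 - 7*log(sin(8*u(z)/7) - 1)/16 + 7*log(sin(8*u(z)/7) + 1)/16 = C1


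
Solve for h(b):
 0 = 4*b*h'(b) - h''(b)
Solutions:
 h(b) = C1 + C2*erfi(sqrt(2)*b)


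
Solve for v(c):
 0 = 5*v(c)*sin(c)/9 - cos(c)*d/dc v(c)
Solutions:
 v(c) = C1/cos(c)^(5/9)


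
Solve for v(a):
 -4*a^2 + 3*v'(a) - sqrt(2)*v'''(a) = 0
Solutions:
 v(a) = C1 + C2*exp(-2^(3/4)*sqrt(3)*a/2) + C3*exp(2^(3/4)*sqrt(3)*a/2) + 4*a^3/9 + 8*sqrt(2)*a/9


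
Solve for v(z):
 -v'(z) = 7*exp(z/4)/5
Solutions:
 v(z) = C1 - 28*exp(z/4)/5


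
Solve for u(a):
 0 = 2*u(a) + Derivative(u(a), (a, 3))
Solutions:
 u(a) = C3*exp(-2^(1/3)*a) + (C1*sin(2^(1/3)*sqrt(3)*a/2) + C2*cos(2^(1/3)*sqrt(3)*a/2))*exp(2^(1/3)*a/2)


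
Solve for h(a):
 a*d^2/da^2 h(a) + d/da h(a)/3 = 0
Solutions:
 h(a) = C1 + C2*a^(2/3)


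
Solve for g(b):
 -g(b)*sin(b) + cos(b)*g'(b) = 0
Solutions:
 g(b) = C1/cos(b)


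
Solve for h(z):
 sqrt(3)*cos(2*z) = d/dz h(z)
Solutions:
 h(z) = C1 + sqrt(3)*sin(2*z)/2


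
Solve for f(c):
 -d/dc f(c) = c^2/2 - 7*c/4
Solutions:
 f(c) = C1 - c^3/6 + 7*c^2/8


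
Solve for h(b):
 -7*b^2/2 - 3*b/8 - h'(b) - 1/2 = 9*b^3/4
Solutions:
 h(b) = C1 - 9*b^4/16 - 7*b^3/6 - 3*b^2/16 - b/2


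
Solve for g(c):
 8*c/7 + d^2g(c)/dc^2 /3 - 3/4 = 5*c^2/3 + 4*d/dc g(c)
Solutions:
 g(c) = C1 + C2*exp(12*c) - 5*c^3/36 + 109*c^2/1008 - 1025*c/6048


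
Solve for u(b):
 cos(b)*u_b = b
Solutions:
 u(b) = C1 + Integral(b/cos(b), b)


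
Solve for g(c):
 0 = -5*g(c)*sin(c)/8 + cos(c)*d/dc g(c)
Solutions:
 g(c) = C1/cos(c)^(5/8)


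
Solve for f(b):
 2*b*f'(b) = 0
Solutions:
 f(b) = C1


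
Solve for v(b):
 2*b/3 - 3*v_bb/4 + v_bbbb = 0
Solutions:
 v(b) = C1 + C2*b + C3*exp(-sqrt(3)*b/2) + C4*exp(sqrt(3)*b/2) + 4*b^3/27


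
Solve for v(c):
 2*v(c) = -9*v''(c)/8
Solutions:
 v(c) = C1*sin(4*c/3) + C2*cos(4*c/3)


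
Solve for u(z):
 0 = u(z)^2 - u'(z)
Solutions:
 u(z) = -1/(C1 + z)


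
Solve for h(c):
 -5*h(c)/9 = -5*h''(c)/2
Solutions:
 h(c) = C1*exp(-sqrt(2)*c/3) + C2*exp(sqrt(2)*c/3)


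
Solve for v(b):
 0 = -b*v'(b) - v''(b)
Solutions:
 v(b) = C1 + C2*erf(sqrt(2)*b/2)


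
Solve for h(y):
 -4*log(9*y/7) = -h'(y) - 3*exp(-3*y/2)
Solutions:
 h(y) = C1 + 4*y*log(y) + 4*y*(-log(7) - 1 + 2*log(3)) + 2*exp(-3*y/2)


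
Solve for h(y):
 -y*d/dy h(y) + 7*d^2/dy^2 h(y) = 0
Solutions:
 h(y) = C1 + C2*erfi(sqrt(14)*y/14)


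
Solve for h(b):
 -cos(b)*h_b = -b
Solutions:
 h(b) = C1 + Integral(b/cos(b), b)


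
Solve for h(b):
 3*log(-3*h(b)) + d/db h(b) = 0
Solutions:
 Integral(1/(log(-_y) + log(3)), (_y, h(b)))/3 = C1 - b


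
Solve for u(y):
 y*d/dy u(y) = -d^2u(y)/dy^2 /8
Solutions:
 u(y) = C1 + C2*erf(2*y)


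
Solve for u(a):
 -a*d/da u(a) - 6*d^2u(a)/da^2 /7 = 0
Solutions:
 u(a) = C1 + C2*erf(sqrt(21)*a/6)


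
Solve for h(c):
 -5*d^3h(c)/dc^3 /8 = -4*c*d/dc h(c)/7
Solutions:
 h(c) = C1 + Integral(C2*airyai(2*70^(2/3)*c/35) + C3*airybi(2*70^(2/3)*c/35), c)


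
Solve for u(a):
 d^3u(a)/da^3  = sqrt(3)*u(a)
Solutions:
 u(a) = C3*exp(3^(1/6)*a) + (C1*sin(3^(2/3)*a/2) + C2*cos(3^(2/3)*a/2))*exp(-3^(1/6)*a/2)


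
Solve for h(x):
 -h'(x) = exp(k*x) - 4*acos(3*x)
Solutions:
 h(x) = C1 + 4*x*acos(3*x) - 4*sqrt(1 - 9*x^2)/3 - Piecewise((exp(k*x)/k, Ne(k, 0)), (x, True))


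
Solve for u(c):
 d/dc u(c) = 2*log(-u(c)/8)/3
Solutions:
 -3*Integral(1/(log(-_y) - 3*log(2)), (_y, u(c)))/2 = C1 - c


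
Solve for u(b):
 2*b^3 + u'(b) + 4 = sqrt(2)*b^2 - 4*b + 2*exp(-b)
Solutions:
 u(b) = C1 - b^4/2 + sqrt(2)*b^3/3 - 2*b^2 - 4*b - 2*exp(-b)


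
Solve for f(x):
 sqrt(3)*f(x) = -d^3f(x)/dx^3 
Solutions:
 f(x) = C3*exp(-3^(1/6)*x) + (C1*sin(3^(2/3)*x/2) + C2*cos(3^(2/3)*x/2))*exp(3^(1/6)*x/2)


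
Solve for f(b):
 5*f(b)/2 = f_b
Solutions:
 f(b) = C1*exp(5*b/2)


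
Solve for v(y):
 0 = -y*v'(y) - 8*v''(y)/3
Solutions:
 v(y) = C1 + C2*erf(sqrt(3)*y/4)


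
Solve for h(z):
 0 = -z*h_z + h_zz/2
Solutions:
 h(z) = C1 + C2*erfi(z)


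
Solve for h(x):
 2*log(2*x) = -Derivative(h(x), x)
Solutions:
 h(x) = C1 - 2*x*log(x) - x*log(4) + 2*x


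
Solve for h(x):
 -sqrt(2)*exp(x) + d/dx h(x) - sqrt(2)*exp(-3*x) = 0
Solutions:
 h(x) = C1 + sqrt(2)*exp(x) - sqrt(2)*exp(-3*x)/3


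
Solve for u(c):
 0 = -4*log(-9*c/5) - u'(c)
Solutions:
 u(c) = C1 - 4*c*log(-c) + 4*c*(-2*log(3) + 1 + log(5))


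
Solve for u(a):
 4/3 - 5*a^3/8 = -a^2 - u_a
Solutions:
 u(a) = C1 + 5*a^4/32 - a^3/3 - 4*a/3


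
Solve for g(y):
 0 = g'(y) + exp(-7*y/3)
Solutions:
 g(y) = C1 + 3*exp(-7*y/3)/7


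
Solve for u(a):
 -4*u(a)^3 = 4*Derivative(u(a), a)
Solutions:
 u(a) = -sqrt(2)*sqrt(-1/(C1 - a))/2
 u(a) = sqrt(2)*sqrt(-1/(C1 - a))/2


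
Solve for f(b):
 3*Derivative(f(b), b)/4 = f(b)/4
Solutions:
 f(b) = C1*exp(b/3)


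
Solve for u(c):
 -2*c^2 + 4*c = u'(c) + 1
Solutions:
 u(c) = C1 - 2*c^3/3 + 2*c^2 - c


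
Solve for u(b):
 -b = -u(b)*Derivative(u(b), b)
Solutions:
 u(b) = -sqrt(C1 + b^2)
 u(b) = sqrt(C1 + b^2)


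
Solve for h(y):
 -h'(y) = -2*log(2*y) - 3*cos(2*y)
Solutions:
 h(y) = C1 + 2*y*log(y) - 2*y + 2*y*log(2) + 3*sin(2*y)/2


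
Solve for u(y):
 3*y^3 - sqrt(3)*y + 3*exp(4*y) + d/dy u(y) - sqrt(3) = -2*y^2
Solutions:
 u(y) = C1 - 3*y^4/4 - 2*y^3/3 + sqrt(3)*y^2/2 + sqrt(3)*y - 3*exp(4*y)/4


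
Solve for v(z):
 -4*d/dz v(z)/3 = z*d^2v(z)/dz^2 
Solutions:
 v(z) = C1 + C2/z^(1/3)


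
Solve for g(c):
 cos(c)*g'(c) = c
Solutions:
 g(c) = C1 + Integral(c/cos(c), c)


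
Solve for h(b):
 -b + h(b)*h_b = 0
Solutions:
 h(b) = -sqrt(C1 + b^2)
 h(b) = sqrt(C1 + b^2)


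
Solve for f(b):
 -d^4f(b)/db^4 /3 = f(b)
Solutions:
 f(b) = (C1*sin(sqrt(2)*3^(1/4)*b/2) + C2*cos(sqrt(2)*3^(1/4)*b/2))*exp(-sqrt(2)*3^(1/4)*b/2) + (C3*sin(sqrt(2)*3^(1/4)*b/2) + C4*cos(sqrt(2)*3^(1/4)*b/2))*exp(sqrt(2)*3^(1/4)*b/2)


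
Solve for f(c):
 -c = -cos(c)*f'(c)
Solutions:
 f(c) = C1 + Integral(c/cos(c), c)


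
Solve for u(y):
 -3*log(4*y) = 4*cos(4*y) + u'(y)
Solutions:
 u(y) = C1 - 3*y*log(y) - 6*y*log(2) + 3*y - sin(4*y)


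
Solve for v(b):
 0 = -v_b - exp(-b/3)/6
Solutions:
 v(b) = C1 + exp(-b/3)/2


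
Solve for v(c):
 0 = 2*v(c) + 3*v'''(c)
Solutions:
 v(c) = C3*exp(-2^(1/3)*3^(2/3)*c/3) + (C1*sin(2^(1/3)*3^(1/6)*c/2) + C2*cos(2^(1/3)*3^(1/6)*c/2))*exp(2^(1/3)*3^(2/3)*c/6)


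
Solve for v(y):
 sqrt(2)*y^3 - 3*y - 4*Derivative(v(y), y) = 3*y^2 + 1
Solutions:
 v(y) = C1 + sqrt(2)*y^4/16 - y^3/4 - 3*y^2/8 - y/4


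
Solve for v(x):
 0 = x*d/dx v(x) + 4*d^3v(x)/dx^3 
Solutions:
 v(x) = C1 + Integral(C2*airyai(-2^(1/3)*x/2) + C3*airybi(-2^(1/3)*x/2), x)


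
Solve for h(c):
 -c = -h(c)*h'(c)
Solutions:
 h(c) = -sqrt(C1 + c^2)
 h(c) = sqrt(C1 + c^2)


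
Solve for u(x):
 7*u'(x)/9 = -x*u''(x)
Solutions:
 u(x) = C1 + C2*x^(2/9)


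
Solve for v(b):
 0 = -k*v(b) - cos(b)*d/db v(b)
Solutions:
 v(b) = C1*exp(k*(log(sin(b) - 1) - log(sin(b) + 1))/2)


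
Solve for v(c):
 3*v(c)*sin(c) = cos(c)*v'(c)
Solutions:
 v(c) = C1/cos(c)^3


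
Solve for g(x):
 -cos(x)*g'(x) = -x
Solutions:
 g(x) = C1 + Integral(x/cos(x), x)


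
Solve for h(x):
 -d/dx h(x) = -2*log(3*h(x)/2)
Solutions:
 Integral(1/(-log(_y) - log(3) + log(2)), (_y, h(x)))/2 = C1 - x


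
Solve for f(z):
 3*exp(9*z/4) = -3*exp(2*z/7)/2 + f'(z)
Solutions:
 f(z) = C1 + 21*exp(2*z/7)/4 + 4*exp(9*z/4)/3


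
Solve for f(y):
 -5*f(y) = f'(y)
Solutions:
 f(y) = C1*exp(-5*y)


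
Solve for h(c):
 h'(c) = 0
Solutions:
 h(c) = C1


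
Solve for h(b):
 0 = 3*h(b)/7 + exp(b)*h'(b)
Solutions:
 h(b) = C1*exp(3*exp(-b)/7)


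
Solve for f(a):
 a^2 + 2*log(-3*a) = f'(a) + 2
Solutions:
 f(a) = C1 + a^3/3 + 2*a*log(-a) + 2*a*(-2 + log(3))


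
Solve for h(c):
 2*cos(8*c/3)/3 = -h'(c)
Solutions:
 h(c) = C1 - sin(8*c/3)/4


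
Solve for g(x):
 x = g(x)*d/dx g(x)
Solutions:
 g(x) = -sqrt(C1 + x^2)
 g(x) = sqrt(C1 + x^2)


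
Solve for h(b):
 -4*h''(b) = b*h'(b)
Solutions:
 h(b) = C1 + C2*erf(sqrt(2)*b/4)


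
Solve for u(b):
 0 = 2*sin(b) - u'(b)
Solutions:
 u(b) = C1 - 2*cos(b)


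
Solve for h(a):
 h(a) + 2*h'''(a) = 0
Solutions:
 h(a) = C3*exp(-2^(2/3)*a/2) + (C1*sin(2^(2/3)*sqrt(3)*a/4) + C2*cos(2^(2/3)*sqrt(3)*a/4))*exp(2^(2/3)*a/4)


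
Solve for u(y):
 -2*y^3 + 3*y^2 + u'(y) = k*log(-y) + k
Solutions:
 u(y) = C1 + k*y*log(-y) + y^4/2 - y^3


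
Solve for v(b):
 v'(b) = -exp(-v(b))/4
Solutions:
 v(b) = log(C1 - b/4)


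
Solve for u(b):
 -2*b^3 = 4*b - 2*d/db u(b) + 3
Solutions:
 u(b) = C1 + b^4/4 + b^2 + 3*b/2


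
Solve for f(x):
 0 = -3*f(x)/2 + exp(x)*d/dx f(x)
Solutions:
 f(x) = C1*exp(-3*exp(-x)/2)


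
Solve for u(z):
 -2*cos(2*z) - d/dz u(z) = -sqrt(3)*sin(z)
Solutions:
 u(z) = C1 - sin(2*z) - sqrt(3)*cos(z)


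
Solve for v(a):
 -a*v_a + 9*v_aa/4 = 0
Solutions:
 v(a) = C1 + C2*erfi(sqrt(2)*a/3)


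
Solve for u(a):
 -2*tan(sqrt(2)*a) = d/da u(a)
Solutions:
 u(a) = C1 + sqrt(2)*log(cos(sqrt(2)*a))


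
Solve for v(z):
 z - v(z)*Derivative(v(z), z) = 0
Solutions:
 v(z) = -sqrt(C1 + z^2)
 v(z) = sqrt(C1 + z^2)


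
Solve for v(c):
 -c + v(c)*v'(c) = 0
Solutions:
 v(c) = -sqrt(C1 + c^2)
 v(c) = sqrt(C1 + c^2)


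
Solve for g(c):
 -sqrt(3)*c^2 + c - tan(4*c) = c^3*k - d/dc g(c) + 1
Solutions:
 g(c) = C1 + c^4*k/4 + sqrt(3)*c^3/3 - c^2/2 + c - log(cos(4*c))/4


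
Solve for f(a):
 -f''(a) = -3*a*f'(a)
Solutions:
 f(a) = C1 + C2*erfi(sqrt(6)*a/2)


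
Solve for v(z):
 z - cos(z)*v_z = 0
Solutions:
 v(z) = C1 + Integral(z/cos(z), z)


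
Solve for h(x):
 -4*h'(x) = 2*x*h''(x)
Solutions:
 h(x) = C1 + C2/x


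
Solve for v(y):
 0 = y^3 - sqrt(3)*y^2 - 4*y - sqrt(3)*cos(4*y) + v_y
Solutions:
 v(y) = C1 - y^4/4 + sqrt(3)*y^3/3 + 2*y^2 + sqrt(3)*sin(4*y)/4


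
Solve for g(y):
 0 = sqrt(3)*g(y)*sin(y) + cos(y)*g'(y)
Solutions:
 g(y) = C1*cos(y)^(sqrt(3))


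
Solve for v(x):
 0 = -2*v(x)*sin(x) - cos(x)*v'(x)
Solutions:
 v(x) = C1*cos(x)^2


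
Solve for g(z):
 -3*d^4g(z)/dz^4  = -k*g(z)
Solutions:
 g(z) = C1*exp(-3^(3/4)*k^(1/4)*z/3) + C2*exp(3^(3/4)*k^(1/4)*z/3) + C3*exp(-3^(3/4)*I*k^(1/4)*z/3) + C4*exp(3^(3/4)*I*k^(1/4)*z/3)


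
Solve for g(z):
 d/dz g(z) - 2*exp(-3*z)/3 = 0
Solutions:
 g(z) = C1 - 2*exp(-3*z)/9


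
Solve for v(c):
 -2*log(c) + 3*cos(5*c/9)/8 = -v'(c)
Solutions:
 v(c) = C1 + 2*c*log(c) - 2*c - 27*sin(5*c/9)/40


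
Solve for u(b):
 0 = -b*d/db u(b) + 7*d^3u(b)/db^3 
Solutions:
 u(b) = C1 + Integral(C2*airyai(7^(2/3)*b/7) + C3*airybi(7^(2/3)*b/7), b)


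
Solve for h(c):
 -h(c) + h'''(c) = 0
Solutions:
 h(c) = C3*exp(c) + (C1*sin(sqrt(3)*c/2) + C2*cos(sqrt(3)*c/2))*exp(-c/2)


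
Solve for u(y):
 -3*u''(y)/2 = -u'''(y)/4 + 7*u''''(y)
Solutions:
 u(y) = C1 + C2*y + (C3*sin(sqrt(671)*y/56) + C4*cos(sqrt(671)*y/56))*exp(y/56)


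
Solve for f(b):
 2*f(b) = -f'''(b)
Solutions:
 f(b) = C3*exp(-2^(1/3)*b) + (C1*sin(2^(1/3)*sqrt(3)*b/2) + C2*cos(2^(1/3)*sqrt(3)*b/2))*exp(2^(1/3)*b/2)


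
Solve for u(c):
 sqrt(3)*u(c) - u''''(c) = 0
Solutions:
 u(c) = C1*exp(-3^(1/8)*c) + C2*exp(3^(1/8)*c) + C3*sin(3^(1/8)*c) + C4*cos(3^(1/8)*c)


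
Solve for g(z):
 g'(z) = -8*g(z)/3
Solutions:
 g(z) = C1*exp(-8*z/3)


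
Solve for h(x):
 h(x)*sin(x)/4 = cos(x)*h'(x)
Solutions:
 h(x) = C1/cos(x)^(1/4)


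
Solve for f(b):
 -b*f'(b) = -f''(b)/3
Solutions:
 f(b) = C1 + C2*erfi(sqrt(6)*b/2)


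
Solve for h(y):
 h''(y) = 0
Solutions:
 h(y) = C1 + C2*y


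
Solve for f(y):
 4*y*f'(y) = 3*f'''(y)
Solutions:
 f(y) = C1 + Integral(C2*airyai(6^(2/3)*y/3) + C3*airybi(6^(2/3)*y/3), y)


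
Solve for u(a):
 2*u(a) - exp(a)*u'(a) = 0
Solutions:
 u(a) = C1*exp(-2*exp(-a))


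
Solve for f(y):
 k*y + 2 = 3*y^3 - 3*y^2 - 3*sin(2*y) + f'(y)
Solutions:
 f(y) = C1 + k*y^2/2 - 3*y^4/4 + y^3 + 2*y - 3*cos(2*y)/2


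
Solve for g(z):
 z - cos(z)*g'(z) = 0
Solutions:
 g(z) = C1 + Integral(z/cos(z), z)


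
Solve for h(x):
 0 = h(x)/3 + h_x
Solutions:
 h(x) = C1*exp(-x/3)


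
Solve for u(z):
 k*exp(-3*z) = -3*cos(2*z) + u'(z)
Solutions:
 u(z) = C1 - k*exp(-3*z)/3 + 3*sin(2*z)/2


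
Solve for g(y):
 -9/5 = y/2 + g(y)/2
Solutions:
 g(y) = -y - 18/5


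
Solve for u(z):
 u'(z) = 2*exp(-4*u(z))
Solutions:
 u(z) = log(-I*(C1 + 8*z)^(1/4))
 u(z) = log(I*(C1 + 8*z)^(1/4))
 u(z) = log(-(C1 + 8*z)^(1/4))
 u(z) = log(C1 + 8*z)/4


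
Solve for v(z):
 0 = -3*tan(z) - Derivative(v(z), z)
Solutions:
 v(z) = C1 + 3*log(cos(z))


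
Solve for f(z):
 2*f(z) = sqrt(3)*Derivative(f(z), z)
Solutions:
 f(z) = C1*exp(2*sqrt(3)*z/3)


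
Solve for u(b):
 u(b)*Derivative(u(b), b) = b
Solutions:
 u(b) = -sqrt(C1 + b^2)
 u(b) = sqrt(C1 + b^2)


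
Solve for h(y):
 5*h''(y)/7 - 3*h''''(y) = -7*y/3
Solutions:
 h(y) = C1 + C2*y + C3*exp(-sqrt(105)*y/21) + C4*exp(sqrt(105)*y/21) - 49*y^3/90


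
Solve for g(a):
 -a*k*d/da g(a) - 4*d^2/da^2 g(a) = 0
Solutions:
 g(a) = Piecewise((-sqrt(2)*sqrt(pi)*C1*erf(sqrt(2)*a*sqrt(k)/4)/sqrt(k) - C2, (k > 0) | (k < 0)), (-C1*a - C2, True))


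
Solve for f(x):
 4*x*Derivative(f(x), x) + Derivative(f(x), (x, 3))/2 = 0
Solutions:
 f(x) = C1 + Integral(C2*airyai(-2*x) + C3*airybi(-2*x), x)


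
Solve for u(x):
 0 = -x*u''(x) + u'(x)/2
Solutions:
 u(x) = C1 + C2*x^(3/2)


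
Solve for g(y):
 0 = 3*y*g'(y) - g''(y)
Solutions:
 g(y) = C1 + C2*erfi(sqrt(6)*y/2)


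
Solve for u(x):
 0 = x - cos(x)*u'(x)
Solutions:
 u(x) = C1 + Integral(x/cos(x), x)


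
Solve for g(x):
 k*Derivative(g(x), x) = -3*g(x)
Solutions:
 g(x) = C1*exp(-3*x/k)


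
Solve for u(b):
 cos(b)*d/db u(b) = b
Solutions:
 u(b) = C1 + Integral(b/cos(b), b)


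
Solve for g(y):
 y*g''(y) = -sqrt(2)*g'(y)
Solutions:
 g(y) = C1 + C2*y^(1 - sqrt(2))


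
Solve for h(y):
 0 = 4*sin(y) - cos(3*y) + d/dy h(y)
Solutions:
 h(y) = C1 + sin(3*y)/3 + 4*cos(y)


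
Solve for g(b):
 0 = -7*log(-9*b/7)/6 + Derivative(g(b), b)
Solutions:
 g(b) = C1 + 7*b*log(-b)/6 + 7*b*(-log(7) - 1 + 2*log(3))/6


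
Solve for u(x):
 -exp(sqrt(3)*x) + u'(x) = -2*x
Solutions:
 u(x) = C1 - x^2 + sqrt(3)*exp(sqrt(3)*x)/3


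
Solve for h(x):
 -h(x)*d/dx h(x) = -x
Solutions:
 h(x) = -sqrt(C1 + x^2)
 h(x) = sqrt(C1 + x^2)


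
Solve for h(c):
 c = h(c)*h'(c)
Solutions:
 h(c) = -sqrt(C1 + c^2)
 h(c) = sqrt(C1 + c^2)


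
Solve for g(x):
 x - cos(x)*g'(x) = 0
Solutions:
 g(x) = C1 + Integral(x/cos(x), x)


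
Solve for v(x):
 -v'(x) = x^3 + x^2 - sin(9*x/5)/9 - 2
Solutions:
 v(x) = C1 - x^4/4 - x^3/3 + 2*x - 5*cos(9*x/5)/81


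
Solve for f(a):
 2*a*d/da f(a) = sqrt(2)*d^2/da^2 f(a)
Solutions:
 f(a) = C1 + C2*erfi(2^(3/4)*a/2)


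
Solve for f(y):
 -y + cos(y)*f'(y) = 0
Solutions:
 f(y) = C1 + Integral(y/cos(y), y)


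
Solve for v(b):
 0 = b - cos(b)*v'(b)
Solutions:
 v(b) = C1 + Integral(b/cos(b), b)


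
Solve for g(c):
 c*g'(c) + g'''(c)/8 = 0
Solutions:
 g(c) = C1 + Integral(C2*airyai(-2*c) + C3*airybi(-2*c), c)


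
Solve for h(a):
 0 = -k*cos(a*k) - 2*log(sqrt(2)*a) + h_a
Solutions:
 h(a) = C1 + 2*a*log(a) - 2*a + a*log(2) + k*Piecewise((sin(a*k)/k, Ne(k, 0)), (a, True))


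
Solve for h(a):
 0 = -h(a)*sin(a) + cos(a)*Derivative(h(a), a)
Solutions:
 h(a) = C1/cos(a)


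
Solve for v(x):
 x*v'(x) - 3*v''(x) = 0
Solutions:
 v(x) = C1 + C2*erfi(sqrt(6)*x/6)


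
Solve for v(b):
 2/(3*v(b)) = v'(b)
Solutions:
 v(b) = -sqrt(C1 + 12*b)/3
 v(b) = sqrt(C1 + 12*b)/3


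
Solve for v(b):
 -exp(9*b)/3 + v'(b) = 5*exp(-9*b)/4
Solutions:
 v(b) = C1 + exp(9*b)/27 - 5*exp(-9*b)/36


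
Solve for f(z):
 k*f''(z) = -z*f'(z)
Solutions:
 f(z) = C1 + C2*sqrt(k)*erf(sqrt(2)*z*sqrt(1/k)/2)


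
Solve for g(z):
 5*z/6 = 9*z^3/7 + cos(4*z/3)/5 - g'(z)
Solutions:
 g(z) = C1 + 9*z^4/28 - 5*z^2/12 + 3*sin(4*z/3)/20


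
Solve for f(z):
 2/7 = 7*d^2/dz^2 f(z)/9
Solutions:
 f(z) = C1 + C2*z + 9*z^2/49


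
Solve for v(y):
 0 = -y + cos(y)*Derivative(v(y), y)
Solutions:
 v(y) = C1 + Integral(y/cos(y), y)


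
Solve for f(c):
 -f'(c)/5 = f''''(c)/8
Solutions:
 f(c) = C1 + C4*exp(-2*5^(2/3)*c/5) + (C2*sin(sqrt(3)*5^(2/3)*c/5) + C3*cos(sqrt(3)*5^(2/3)*c/5))*exp(5^(2/3)*c/5)


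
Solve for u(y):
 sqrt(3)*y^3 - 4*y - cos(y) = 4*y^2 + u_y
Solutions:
 u(y) = C1 + sqrt(3)*y^4/4 - 4*y^3/3 - 2*y^2 - sin(y)


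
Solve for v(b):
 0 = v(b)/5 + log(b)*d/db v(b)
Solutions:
 v(b) = C1*exp(-li(b)/5)


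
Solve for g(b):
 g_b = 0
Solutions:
 g(b) = C1


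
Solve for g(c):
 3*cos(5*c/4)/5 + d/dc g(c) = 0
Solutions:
 g(c) = C1 - 12*sin(5*c/4)/25


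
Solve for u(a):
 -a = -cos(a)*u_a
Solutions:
 u(a) = C1 + Integral(a/cos(a), a)


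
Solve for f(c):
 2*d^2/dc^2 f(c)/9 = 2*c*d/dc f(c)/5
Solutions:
 f(c) = C1 + C2*erfi(3*sqrt(10)*c/10)


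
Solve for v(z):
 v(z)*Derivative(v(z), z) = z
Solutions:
 v(z) = -sqrt(C1 + z^2)
 v(z) = sqrt(C1 + z^2)


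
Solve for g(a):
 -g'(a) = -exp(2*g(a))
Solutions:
 g(a) = log(-sqrt(-1/(C1 + a))) - log(2)/2
 g(a) = log(-1/(C1 + a))/2 - log(2)/2


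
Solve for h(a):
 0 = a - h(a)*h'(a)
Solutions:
 h(a) = -sqrt(C1 + a^2)
 h(a) = sqrt(C1 + a^2)


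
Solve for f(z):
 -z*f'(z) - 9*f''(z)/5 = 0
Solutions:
 f(z) = C1 + C2*erf(sqrt(10)*z/6)


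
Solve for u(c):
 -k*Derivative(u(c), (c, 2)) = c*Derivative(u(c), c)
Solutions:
 u(c) = C1 + C2*sqrt(k)*erf(sqrt(2)*c*sqrt(1/k)/2)


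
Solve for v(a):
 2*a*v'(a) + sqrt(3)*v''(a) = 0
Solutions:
 v(a) = C1 + C2*erf(3^(3/4)*a/3)


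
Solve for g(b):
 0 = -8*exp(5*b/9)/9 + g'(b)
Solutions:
 g(b) = C1 + 8*exp(5*b/9)/5


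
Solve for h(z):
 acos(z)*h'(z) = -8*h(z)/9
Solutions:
 h(z) = C1*exp(-8*Integral(1/acos(z), z)/9)


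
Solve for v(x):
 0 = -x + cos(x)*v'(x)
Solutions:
 v(x) = C1 + Integral(x/cos(x), x)


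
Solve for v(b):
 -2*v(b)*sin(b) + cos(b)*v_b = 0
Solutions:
 v(b) = C1/cos(b)^2


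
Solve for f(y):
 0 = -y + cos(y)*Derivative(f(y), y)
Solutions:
 f(y) = C1 + Integral(y/cos(y), y)


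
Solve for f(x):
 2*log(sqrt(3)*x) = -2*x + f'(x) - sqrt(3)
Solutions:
 f(x) = C1 + x^2 + 2*x*log(x) - 2*x + x*log(3) + sqrt(3)*x


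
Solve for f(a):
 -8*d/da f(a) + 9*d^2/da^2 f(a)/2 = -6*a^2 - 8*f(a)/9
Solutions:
 f(a) = C1*exp(4*a*(2 - sqrt(3))/9) + C2*exp(4*a*(sqrt(3) + 2)/9) - 27*a^2/4 - 243*a/2 - 32805/32


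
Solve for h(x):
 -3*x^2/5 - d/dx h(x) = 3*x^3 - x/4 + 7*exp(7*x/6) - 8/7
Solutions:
 h(x) = C1 - 3*x^4/4 - x^3/5 + x^2/8 + 8*x/7 - 6*exp(7*x/6)


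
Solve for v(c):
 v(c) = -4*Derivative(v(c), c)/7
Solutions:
 v(c) = C1*exp(-7*c/4)


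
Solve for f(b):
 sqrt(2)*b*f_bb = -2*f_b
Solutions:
 f(b) = C1 + C2*b^(1 - sqrt(2))


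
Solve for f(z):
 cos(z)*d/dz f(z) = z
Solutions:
 f(z) = C1 + Integral(z/cos(z), z)


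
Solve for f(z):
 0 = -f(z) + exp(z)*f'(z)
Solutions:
 f(z) = C1*exp(-exp(-z))


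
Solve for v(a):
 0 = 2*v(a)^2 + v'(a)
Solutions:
 v(a) = 1/(C1 + 2*a)


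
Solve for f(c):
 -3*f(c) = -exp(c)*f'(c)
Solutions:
 f(c) = C1*exp(-3*exp(-c))


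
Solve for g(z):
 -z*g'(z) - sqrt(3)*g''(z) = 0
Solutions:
 g(z) = C1 + C2*erf(sqrt(2)*3^(3/4)*z/6)


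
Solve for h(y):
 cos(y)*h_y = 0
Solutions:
 h(y) = C1


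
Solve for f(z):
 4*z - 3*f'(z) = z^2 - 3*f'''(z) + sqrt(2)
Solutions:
 f(z) = C1 + C2*exp(-z) + C3*exp(z) - z^3/9 + 2*z^2/3 - 2*z/3 - sqrt(2)*z/3


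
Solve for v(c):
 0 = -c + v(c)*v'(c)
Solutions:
 v(c) = -sqrt(C1 + c^2)
 v(c) = sqrt(C1 + c^2)


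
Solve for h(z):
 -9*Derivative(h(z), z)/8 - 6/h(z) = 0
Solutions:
 h(z) = -sqrt(C1 - 96*z)/3
 h(z) = sqrt(C1 - 96*z)/3


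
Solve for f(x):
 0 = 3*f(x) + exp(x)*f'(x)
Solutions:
 f(x) = C1*exp(3*exp(-x))


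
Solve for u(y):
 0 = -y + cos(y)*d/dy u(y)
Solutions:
 u(y) = C1 + Integral(y/cos(y), y)


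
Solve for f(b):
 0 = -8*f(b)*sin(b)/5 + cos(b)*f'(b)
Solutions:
 f(b) = C1/cos(b)^(8/5)


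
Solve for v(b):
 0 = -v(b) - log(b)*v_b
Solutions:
 v(b) = C1*exp(-li(b))


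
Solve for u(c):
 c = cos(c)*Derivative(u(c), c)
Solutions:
 u(c) = C1 + Integral(c/cos(c), c)


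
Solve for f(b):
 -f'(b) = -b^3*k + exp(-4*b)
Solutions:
 f(b) = C1 + b^4*k/4 + exp(-4*b)/4


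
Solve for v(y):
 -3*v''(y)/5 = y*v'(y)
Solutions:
 v(y) = C1 + C2*erf(sqrt(30)*y/6)


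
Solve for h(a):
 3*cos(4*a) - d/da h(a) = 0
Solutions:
 h(a) = C1 + 3*sin(4*a)/4


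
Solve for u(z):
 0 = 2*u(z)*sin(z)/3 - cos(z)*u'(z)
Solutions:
 u(z) = C1/cos(z)^(2/3)


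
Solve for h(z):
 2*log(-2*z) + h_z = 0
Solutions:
 h(z) = C1 - 2*z*log(-z) + 2*z*(1 - log(2))


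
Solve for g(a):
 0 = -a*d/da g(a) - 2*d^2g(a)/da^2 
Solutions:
 g(a) = C1 + C2*erf(a/2)


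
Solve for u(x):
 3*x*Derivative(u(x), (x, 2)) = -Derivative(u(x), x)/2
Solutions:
 u(x) = C1 + C2*x^(5/6)


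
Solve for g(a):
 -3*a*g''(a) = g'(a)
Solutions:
 g(a) = C1 + C2*a^(2/3)


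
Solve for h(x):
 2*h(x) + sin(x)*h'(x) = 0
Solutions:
 h(x) = C1*(cos(x) + 1)/(cos(x) - 1)


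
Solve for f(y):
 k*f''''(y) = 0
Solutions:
 f(y) = C1 + C2*y + C3*y^2 + C4*y^3


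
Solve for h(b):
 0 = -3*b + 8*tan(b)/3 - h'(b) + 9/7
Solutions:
 h(b) = C1 - 3*b^2/2 + 9*b/7 - 8*log(cos(b))/3


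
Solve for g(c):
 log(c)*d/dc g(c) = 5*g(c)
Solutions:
 g(c) = C1*exp(5*li(c))


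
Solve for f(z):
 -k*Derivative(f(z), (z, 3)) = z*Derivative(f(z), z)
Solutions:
 f(z) = C1 + Integral(C2*airyai(z*(-1/k)^(1/3)) + C3*airybi(z*(-1/k)^(1/3)), z)


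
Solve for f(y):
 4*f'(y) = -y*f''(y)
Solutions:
 f(y) = C1 + C2/y^3


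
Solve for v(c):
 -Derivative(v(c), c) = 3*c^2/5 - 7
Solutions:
 v(c) = C1 - c^3/5 + 7*c


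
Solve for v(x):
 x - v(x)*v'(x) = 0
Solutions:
 v(x) = -sqrt(C1 + x^2)
 v(x) = sqrt(C1 + x^2)


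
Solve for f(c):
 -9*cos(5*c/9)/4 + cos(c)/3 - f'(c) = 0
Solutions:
 f(c) = C1 - 81*sin(5*c/9)/20 + sin(c)/3


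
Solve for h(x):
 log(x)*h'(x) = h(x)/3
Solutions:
 h(x) = C1*exp(li(x)/3)


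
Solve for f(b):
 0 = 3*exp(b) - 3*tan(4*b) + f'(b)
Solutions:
 f(b) = C1 - 3*exp(b) - 3*log(cos(4*b))/4


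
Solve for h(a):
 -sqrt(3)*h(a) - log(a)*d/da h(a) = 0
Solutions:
 h(a) = C1*exp(-sqrt(3)*li(a))


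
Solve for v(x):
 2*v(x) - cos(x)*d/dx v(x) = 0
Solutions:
 v(x) = C1*(sin(x) + 1)/(sin(x) - 1)


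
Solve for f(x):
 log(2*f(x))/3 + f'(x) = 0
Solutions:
 3*Integral(1/(log(_y) + log(2)), (_y, f(x))) = C1 - x


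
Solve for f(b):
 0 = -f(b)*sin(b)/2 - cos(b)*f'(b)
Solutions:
 f(b) = C1*sqrt(cos(b))


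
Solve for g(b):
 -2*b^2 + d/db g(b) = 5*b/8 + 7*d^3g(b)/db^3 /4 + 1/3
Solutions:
 g(b) = C1 + C2*exp(-2*sqrt(7)*b/7) + C3*exp(2*sqrt(7)*b/7) + 2*b^3/3 + 5*b^2/16 + 22*b/3


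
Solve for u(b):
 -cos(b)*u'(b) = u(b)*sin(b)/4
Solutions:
 u(b) = C1*cos(b)^(1/4)


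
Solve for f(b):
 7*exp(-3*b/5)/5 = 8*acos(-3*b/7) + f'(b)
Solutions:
 f(b) = C1 - 8*b*acos(-3*b/7) - 8*sqrt(49 - 9*b^2)/3 - 7*exp(-3*b/5)/3


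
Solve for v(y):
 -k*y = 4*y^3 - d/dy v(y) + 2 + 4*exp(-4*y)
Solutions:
 v(y) = C1 + k*y^2/2 + y^4 + 2*y - exp(-4*y)


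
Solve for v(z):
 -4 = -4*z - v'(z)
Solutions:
 v(z) = C1 - 2*z^2 + 4*z


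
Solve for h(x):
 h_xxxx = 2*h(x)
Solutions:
 h(x) = C1*exp(-2^(1/4)*x) + C2*exp(2^(1/4)*x) + C3*sin(2^(1/4)*x) + C4*cos(2^(1/4)*x)


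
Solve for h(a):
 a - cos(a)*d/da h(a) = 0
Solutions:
 h(a) = C1 + Integral(a/cos(a), a)


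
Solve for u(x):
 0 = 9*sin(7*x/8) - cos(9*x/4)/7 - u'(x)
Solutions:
 u(x) = C1 - 4*sin(9*x/4)/63 - 72*cos(7*x/8)/7


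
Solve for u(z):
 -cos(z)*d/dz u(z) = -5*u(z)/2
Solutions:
 u(z) = C1*(sin(z) + 1)^(5/4)/(sin(z) - 1)^(5/4)


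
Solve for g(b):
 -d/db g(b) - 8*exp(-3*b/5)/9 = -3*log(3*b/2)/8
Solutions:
 g(b) = C1 + 3*b*log(b)/8 + 3*b*(-1 - log(2) + log(3))/8 + 40*exp(-3*b/5)/27


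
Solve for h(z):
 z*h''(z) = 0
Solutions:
 h(z) = C1 + C2*z


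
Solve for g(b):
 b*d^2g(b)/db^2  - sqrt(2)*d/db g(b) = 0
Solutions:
 g(b) = C1 + C2*b^(1 + sqrt(2))


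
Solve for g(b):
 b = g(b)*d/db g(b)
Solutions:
 g(b) = -sqrt(C1 + b^2)
 g(b) = sqrt(C1 + b^2)


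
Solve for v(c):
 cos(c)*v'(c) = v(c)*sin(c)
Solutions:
 v(c) = C1/cos(c)


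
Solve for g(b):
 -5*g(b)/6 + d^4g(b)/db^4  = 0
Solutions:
 g(b) = C1*exp(-5^(1/4)*6^(3/4)*b/6) + C2*exp(5^(1/4)*6^(3/4)*b/6) + C3*sin(5^(1/4)*6^(3/4)*b/6) + C4*cos(5^(1/4)*6^(3/4)*b/6)


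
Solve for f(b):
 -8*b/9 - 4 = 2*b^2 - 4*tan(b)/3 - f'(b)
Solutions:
 f(b) = C1 + 2*b^3/3 + 4*b^2/9 + 4*b + 4*log(cos(b))/3


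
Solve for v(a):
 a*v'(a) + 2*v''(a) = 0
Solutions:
 v(a) = C1 + C2*erf(a/2)


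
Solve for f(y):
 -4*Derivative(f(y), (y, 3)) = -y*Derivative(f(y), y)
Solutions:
 f(y) = C1 + Integral(C2*airyai(2^(1/3)*y/2) + C3*airybi(2^(1/3)*y/2), y)


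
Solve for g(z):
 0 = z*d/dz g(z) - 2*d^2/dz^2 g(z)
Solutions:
 g(z) = C1 + C2*erfi(z/2)


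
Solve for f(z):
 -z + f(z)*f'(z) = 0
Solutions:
 f(z) = -sqrt(C1 + z^2)
 f(z) = sqrt(C1 + z^2)


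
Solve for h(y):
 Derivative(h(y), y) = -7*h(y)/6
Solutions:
 h(y) = C1*exp(-7*y/6)


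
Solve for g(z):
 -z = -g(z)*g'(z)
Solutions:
 g(z) = -sqrt(C1 + z^2)
 g(z) = sqrt(C1 + z^2)


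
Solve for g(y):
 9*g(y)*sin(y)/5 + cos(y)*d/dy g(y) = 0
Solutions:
 g(y) = C1*cos(y)^(9/5)


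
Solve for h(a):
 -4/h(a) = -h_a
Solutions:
 h(a) = -sqrt(C1 + 8*a)
 h(a) = sqrt(C1 + 8*a)


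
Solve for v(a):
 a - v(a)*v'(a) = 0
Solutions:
 v(a) = -sqrt(C1 + a^2)
 v(a) = sqrt(C1 + a^2)


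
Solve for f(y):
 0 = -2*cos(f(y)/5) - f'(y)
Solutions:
 2*y - 5*log(sin(f(y)/5) - 1)/2 + 5*log(sin(f(y)/5) + 1)/2 = C1


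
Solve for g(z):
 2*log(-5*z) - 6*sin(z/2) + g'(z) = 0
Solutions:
 g(z) = C1 - 2*z*log(-z) - 2*z*log(5) + 2*z - 12*cos(z/2)


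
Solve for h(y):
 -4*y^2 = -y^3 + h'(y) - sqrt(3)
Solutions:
 h(y) = C1 + y^4/4 - 4*y^3/3 + sqrt(3)*y


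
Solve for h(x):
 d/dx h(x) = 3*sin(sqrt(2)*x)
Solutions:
 h(x) = C1 - 3*sqrt(2)*cos(sqrt(2)*x)/2


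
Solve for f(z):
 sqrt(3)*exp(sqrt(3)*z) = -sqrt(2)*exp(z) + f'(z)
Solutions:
 f(z) = C1 + sqrt(2)*exp(z) + exp(sqrt(3)*z)


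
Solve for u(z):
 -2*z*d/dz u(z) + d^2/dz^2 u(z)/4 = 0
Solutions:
 u(z) = C1 + C2*erfi(2*z)


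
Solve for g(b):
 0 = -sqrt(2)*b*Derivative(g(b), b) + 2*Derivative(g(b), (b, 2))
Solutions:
 g(b) = C1 + C2*erfi(2^(1/4)*b/2)


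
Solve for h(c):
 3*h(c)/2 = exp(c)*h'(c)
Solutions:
 h(c) = C1*exp(-3*exp(-c)/2)


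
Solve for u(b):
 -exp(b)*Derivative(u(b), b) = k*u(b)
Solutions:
 u(b) = C1*exp(k*exp(-b))


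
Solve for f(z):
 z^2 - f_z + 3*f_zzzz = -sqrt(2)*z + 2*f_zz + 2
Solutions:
 f(z) = C1 + C4*exp(z) + z^3/3 - 2*z^2 + sqrt(2)*z^2/2 - 2*sqrt(2)*z + 6*z + (C2*sin(sqrt(3)*z/6) + C3*cos(sqrt(3)*z/6))*exp(-z/2)


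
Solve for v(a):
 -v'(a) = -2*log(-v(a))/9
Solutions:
 -li(-v(a)) = C1 + 2*a/9


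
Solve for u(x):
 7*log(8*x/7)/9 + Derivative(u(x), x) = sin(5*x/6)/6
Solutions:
 u(x) = C1 - 7*x*log(x)/9 - 7*x*log(2)/3 + 7*x/9 + 7*x*log(7)/9 - cos(5*x/6)/5


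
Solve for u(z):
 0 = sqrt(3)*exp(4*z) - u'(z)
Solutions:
 u(z) = C1 + sqrt(3)*exp(4*z)/4


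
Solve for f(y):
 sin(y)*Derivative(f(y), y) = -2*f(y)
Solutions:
 f(y) = C1*(cos(y) + 1)/(cos(y) - 1)


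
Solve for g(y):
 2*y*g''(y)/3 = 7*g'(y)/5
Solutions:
 g(y) = C1 + C2*y^(31/10)


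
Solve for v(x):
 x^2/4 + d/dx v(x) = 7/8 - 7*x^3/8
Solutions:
 v(x) = C1 - 7*x^4/32 - x^3/12 + 7*x/8


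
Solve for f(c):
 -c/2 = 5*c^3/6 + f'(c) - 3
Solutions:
 f(c) = C1 - 5*c^4/24 - c^2/4 + 3*c


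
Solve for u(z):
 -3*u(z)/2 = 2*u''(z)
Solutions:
 u(z) = C1*sin(sqrt(3)*z/2) + C2*cos(sqrt(3)*z/2)


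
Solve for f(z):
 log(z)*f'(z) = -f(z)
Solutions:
 f(z) = C1*exp(-li(z))


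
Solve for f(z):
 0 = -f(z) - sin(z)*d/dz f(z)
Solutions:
 f(z) = C1*sqrt(cos(z) + 1)/sqrt(cos(z) - 1)


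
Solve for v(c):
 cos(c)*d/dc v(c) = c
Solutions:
 v(c) = C1 + Integral(c/cos(c), c)


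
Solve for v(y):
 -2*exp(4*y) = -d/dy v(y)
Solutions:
 v(y) = C1 + exp(4*y)/2


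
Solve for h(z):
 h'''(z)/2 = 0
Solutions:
 h(z) = C1 + C2*z + C3*z^2


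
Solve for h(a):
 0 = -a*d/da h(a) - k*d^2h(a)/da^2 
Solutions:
 h(a) = C1 + C2*sqrt(k)*erf(sqrt(2)*a*sqrt(1/k)/2)


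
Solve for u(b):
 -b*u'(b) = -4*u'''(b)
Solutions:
 u(b) = C1 + Integral(C2*airyai(2^(1/3)*b/2) + C3*airybi(2^(1/3)*b/2), b)


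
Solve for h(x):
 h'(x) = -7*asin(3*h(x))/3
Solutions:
 Integral(1/asin(3*_y), (_y, h(x))) = C1 - 7*x/3


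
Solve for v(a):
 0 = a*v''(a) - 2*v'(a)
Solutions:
 v(a) = C1 + C2*a^3


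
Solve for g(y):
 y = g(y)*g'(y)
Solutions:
 g(y) = -sqrt(C1 + y^2)
 g(y) = sqrt(C1 + y^2)
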